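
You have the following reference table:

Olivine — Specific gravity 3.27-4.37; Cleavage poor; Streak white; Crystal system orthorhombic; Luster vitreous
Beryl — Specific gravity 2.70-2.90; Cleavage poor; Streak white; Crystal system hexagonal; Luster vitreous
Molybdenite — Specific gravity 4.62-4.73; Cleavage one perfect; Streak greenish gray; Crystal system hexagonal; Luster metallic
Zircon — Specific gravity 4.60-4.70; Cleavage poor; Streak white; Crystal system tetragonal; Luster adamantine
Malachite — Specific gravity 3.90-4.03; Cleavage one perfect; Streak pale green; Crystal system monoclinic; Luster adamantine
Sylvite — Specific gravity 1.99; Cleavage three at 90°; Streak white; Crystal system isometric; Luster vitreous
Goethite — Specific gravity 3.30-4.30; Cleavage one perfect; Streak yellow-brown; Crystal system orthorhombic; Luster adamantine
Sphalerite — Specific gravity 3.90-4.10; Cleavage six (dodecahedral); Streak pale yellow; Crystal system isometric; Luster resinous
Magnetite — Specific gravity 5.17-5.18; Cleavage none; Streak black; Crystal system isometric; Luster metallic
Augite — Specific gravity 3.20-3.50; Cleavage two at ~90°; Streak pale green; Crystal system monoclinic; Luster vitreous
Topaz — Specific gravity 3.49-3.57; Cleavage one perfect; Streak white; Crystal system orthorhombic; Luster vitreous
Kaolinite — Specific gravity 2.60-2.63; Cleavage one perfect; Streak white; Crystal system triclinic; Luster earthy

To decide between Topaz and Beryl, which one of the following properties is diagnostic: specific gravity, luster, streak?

specific gravity

Specific gravity: Topaz 3.49-3.57, Beryl 2.70-2.90 — different.
Luster: both vitreous — identical.
Streak: both white — identical.
Only specific gravity differs between Topaz and Beryl among the listed tests.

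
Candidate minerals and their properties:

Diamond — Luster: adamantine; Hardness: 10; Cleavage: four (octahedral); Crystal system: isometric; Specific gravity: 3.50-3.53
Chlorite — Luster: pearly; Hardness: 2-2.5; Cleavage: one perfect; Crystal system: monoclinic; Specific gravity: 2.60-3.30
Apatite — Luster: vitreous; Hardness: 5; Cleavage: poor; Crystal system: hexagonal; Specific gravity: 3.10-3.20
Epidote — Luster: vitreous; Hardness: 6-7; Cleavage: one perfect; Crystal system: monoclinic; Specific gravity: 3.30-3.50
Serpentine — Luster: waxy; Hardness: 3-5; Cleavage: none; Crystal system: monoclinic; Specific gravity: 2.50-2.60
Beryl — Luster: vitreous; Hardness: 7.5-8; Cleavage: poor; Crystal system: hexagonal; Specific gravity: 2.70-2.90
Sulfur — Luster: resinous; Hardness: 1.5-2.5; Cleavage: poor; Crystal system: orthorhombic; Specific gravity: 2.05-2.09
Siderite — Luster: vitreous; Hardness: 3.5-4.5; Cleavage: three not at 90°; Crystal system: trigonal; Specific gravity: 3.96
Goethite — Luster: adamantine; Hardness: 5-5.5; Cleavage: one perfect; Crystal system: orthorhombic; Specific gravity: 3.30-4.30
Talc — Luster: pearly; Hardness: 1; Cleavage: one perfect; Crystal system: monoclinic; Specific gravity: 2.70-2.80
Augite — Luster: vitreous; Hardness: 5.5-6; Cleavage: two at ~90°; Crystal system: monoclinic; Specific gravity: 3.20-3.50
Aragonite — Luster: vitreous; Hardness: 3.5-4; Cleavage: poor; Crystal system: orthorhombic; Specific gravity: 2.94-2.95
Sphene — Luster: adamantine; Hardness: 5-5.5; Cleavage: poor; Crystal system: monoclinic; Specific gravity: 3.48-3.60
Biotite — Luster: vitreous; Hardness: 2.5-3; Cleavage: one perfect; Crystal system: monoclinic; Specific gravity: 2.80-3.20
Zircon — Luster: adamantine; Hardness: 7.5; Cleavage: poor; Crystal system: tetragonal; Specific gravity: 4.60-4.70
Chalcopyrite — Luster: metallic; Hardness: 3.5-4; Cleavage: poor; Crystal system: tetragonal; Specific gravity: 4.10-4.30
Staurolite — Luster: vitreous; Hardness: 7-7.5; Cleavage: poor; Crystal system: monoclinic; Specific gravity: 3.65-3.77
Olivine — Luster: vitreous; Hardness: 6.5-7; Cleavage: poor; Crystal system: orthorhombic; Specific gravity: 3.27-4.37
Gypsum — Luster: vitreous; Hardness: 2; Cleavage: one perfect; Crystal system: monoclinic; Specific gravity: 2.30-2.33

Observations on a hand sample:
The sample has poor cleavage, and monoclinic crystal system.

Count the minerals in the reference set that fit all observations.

Poor cleavage: only Apatite, Beryl, Sulfur, Aragonite, Sphene, Zircon, Chalcopyrite, Staurolite, Olivine remain.
Monoclinic crystal system: narrows the field to Sphene, Staurolite.
The minerals that satisfy all observations are Sphene, Staurolite.
That is 2 minerals.

2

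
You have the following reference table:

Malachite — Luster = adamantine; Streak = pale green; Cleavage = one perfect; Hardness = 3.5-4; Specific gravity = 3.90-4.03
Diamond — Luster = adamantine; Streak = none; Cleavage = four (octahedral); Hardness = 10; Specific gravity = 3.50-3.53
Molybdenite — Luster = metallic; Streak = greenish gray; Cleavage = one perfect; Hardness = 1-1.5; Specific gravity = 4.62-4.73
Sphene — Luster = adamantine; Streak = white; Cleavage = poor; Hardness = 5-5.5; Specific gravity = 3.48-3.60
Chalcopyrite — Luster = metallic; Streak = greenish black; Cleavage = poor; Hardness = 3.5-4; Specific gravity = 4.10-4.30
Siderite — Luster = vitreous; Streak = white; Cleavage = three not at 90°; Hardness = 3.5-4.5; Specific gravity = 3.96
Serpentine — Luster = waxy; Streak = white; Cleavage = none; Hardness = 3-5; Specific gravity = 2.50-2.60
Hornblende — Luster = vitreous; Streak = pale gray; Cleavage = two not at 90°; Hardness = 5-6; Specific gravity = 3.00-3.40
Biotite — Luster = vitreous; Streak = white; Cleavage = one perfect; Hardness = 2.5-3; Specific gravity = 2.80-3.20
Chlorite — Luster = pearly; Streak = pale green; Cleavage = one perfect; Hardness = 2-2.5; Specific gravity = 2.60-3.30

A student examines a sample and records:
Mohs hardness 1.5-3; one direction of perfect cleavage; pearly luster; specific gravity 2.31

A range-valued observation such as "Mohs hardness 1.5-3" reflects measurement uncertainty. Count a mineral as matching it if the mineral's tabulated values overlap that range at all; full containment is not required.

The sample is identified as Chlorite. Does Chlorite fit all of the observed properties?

Inconsistent

Mohs hardness 1.5-3 — fits Chlorite (hardness 2-2.5).
One direction of perfect cleavage — fits Chlorite (cleavage one perfect).
Pearly luster — fits Chlorite (pearly luster).
Specific gravity 2.31 — Chlorite has SG 2.60-3.30; which does not match.
The specific gravity observation rules out Chlorite.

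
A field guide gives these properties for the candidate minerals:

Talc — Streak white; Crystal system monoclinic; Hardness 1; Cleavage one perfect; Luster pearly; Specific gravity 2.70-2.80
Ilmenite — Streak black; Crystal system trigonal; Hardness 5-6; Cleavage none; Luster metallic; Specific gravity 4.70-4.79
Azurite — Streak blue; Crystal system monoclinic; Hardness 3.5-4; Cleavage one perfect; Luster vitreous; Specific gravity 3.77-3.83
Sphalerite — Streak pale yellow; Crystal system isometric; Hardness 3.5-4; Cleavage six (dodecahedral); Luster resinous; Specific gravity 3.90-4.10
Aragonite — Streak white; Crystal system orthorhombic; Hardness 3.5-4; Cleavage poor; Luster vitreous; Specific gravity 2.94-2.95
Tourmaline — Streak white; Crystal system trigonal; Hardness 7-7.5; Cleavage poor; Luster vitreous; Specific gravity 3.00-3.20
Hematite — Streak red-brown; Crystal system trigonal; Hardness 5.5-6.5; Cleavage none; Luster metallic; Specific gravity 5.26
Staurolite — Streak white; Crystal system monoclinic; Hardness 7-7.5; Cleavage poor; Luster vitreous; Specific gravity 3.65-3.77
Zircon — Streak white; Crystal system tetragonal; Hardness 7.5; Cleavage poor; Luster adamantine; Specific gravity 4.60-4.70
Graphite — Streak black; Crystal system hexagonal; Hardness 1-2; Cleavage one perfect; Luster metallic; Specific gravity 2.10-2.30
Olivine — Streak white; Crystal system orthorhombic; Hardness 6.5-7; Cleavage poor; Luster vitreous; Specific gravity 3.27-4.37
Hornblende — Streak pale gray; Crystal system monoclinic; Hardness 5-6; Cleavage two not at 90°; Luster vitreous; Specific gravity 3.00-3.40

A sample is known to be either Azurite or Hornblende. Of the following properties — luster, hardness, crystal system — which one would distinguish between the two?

hardness

Luster: both vitreous — identical.
Hardness: Azurite 3.5-4, Hornblende 5-6 — different.
Crystal system: both monoclinic — identical.
Of the listed properties, hardness is the one that separates them.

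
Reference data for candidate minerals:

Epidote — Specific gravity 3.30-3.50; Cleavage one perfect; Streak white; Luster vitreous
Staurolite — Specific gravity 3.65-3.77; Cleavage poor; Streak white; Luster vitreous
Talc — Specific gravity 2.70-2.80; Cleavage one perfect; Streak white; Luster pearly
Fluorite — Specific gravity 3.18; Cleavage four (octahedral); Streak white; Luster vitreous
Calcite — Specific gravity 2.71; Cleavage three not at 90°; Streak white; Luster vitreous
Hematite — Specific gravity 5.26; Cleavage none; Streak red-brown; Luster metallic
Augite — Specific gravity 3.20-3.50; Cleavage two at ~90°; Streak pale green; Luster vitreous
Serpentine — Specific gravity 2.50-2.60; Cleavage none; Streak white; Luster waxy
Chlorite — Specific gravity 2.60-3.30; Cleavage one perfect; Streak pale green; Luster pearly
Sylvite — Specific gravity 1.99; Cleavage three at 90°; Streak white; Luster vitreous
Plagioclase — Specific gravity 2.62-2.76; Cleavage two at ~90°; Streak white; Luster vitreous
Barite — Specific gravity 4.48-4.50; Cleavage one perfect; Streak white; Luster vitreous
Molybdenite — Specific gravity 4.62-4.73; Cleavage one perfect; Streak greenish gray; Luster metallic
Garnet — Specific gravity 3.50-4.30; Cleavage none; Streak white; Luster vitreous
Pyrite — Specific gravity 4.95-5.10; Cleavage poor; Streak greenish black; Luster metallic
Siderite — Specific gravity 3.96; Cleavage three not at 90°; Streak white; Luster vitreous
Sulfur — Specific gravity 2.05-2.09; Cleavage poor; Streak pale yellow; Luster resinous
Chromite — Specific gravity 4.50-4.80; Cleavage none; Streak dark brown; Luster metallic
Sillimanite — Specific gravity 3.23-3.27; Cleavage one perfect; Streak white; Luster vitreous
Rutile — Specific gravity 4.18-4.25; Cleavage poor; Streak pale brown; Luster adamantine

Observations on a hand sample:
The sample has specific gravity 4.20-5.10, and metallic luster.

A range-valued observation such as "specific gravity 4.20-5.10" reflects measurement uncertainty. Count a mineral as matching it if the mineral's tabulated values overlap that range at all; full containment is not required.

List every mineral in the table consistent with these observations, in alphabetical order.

Chromite, Molybdenite, Pyrite

Specific gravity 4.20-5.10: only Barite, Molybdenite, Garnet, Pyrite, Chromite, Rutile remain.
Metallic luster is inconsistent with Barite, Garnet, Rutile.
The minerals that satisfy all observations are Chromite, Molybdenite, Pyrite.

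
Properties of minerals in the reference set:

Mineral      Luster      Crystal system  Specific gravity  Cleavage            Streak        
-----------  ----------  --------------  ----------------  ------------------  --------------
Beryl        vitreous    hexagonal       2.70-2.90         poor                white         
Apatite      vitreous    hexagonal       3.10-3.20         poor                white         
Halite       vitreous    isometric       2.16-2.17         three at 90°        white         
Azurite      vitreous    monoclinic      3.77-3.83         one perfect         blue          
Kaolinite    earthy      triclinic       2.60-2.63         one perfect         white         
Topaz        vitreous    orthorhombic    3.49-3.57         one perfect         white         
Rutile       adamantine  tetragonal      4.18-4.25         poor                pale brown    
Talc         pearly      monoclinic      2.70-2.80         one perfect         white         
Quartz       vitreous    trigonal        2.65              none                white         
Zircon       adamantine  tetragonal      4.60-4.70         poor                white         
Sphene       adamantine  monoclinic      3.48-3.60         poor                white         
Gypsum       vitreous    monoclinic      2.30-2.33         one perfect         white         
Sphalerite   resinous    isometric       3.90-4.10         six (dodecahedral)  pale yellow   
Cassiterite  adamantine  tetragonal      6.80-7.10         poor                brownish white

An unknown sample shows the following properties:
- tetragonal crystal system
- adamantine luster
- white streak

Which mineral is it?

Zircon

Tetragonal crystal system — Rutile, Zircon, Cassiterite remain.
Adamantine luster — consistent with all remaining minerals.
White streak — leaves Zircon.
Zircon is the sole remaining match.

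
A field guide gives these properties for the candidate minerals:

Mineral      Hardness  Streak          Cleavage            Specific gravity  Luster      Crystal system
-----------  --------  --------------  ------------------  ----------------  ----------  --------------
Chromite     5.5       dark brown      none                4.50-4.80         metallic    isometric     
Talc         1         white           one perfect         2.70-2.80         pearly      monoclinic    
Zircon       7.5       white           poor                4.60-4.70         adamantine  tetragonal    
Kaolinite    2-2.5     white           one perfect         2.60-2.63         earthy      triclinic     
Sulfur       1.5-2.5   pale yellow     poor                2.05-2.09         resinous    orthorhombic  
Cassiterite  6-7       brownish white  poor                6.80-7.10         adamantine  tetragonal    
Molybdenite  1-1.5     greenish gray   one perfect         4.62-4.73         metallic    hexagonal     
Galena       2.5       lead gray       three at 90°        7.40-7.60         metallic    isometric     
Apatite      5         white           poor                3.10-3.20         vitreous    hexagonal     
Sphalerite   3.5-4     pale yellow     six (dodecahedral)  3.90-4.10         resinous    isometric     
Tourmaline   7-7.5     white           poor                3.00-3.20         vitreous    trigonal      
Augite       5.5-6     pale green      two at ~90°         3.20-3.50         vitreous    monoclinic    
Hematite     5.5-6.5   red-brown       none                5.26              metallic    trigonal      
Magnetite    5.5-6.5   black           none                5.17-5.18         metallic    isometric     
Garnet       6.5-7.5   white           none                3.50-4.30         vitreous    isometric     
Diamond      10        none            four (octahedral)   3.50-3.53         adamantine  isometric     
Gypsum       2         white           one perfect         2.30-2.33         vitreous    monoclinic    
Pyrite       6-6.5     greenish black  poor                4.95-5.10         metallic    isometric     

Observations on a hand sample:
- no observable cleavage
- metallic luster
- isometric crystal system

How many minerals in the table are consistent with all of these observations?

No observable cleavage: leaves Chromite, Hematite, Magnetite, Garnet.
Metallic luster is inconsistent with Garnet.
Isometric crystal system excludes Hematite.
Consistent with every observation: Chromite, Magnetite.
That is 2 minerals.

2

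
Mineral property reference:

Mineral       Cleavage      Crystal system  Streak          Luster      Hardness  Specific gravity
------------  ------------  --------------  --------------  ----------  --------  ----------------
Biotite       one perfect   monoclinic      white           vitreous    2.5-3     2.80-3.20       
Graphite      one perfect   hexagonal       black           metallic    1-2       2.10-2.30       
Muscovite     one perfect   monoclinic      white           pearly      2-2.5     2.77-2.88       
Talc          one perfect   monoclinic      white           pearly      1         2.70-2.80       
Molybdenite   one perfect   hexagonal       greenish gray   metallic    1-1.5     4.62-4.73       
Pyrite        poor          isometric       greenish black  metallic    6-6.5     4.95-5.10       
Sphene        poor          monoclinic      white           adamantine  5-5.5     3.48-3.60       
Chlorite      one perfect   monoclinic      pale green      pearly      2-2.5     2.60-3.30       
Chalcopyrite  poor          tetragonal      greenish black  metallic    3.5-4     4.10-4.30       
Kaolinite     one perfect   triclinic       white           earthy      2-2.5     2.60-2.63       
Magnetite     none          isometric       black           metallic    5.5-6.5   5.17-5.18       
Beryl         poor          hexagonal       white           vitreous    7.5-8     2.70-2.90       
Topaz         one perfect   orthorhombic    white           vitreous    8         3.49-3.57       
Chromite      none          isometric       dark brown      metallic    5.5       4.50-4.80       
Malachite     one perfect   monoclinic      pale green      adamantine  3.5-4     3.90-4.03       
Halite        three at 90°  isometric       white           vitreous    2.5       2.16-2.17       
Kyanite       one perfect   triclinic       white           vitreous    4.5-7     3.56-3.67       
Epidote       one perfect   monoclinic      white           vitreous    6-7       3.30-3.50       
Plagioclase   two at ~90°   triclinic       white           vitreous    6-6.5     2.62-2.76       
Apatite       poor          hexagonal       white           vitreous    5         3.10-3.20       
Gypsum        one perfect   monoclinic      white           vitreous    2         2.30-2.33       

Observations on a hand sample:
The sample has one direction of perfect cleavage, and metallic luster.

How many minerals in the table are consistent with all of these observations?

One direction of perfect cleavage: leaves Biotite, Graphite, Muscovite, Talc, Molybdenite, Chlorite, Kaolinite, Topaz, Malachite, Kyanite, Epidote, Gypsum.
Metallic luster: only Graphite, Molybdenite remain.
Consistent with every observation: Graphite, Molybdenite.
That is 2 minerals.

2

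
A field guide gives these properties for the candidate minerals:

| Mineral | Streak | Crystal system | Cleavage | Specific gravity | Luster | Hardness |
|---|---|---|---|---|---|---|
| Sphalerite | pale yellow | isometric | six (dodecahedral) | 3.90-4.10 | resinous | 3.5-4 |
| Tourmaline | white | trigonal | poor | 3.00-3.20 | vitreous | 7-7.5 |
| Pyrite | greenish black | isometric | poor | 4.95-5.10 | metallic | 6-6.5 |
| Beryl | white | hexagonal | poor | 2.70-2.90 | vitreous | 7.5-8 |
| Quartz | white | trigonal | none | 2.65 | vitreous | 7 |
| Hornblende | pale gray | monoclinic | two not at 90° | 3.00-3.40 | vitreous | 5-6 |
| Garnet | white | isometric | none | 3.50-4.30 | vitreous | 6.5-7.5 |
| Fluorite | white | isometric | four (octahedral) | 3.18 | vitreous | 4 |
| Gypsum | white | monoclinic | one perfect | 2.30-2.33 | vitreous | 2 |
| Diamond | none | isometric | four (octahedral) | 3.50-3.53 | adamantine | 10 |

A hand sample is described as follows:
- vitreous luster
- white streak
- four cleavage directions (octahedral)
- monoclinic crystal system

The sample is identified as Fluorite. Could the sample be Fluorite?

Vitreous luster — fits Fluorite (vitreous luster).
White streak — fits Fluorite (white streak).
Four cleavage directions (octahedral) — fits Fluorite (cleavage four (octahedral)).
Monoclinic crystal system — Fluorite has isometric system; inconsistent.
Fluorite is excluded by the crystal system.

No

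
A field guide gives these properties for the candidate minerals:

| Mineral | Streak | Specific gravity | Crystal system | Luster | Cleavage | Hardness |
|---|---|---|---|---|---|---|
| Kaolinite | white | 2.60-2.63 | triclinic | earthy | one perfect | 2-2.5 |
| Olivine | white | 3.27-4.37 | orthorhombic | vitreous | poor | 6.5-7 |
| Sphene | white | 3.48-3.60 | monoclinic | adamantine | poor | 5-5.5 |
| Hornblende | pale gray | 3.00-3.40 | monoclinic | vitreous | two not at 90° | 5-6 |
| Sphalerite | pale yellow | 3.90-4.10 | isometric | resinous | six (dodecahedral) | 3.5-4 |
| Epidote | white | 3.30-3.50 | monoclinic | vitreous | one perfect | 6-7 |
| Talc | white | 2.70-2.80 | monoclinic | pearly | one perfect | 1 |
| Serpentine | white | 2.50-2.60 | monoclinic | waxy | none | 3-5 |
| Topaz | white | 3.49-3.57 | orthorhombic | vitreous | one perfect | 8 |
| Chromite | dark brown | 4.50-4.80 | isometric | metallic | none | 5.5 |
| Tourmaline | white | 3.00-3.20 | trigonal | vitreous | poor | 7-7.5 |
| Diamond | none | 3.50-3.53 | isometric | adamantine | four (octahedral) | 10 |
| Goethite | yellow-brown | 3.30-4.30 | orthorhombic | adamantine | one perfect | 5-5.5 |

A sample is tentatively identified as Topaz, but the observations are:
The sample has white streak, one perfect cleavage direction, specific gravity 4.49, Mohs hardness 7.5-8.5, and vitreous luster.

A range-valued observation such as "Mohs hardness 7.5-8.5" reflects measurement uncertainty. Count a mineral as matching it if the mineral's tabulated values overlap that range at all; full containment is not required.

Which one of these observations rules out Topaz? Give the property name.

specific gravity

White streak: Topaz has white streak — consistent.
One perfect cleavage direction: Topaz has cleavage one perfect — consistent.
Specific gravity 4.49: Topaz has SG 3.49-3.57 — does not match.
Mohs hardness 7.5-8.5: Topaz has hardness 8 — consistent.
Vitreous luster: Topaz has vitreous luster — consistent.
Only the specific gravity is inconsistent.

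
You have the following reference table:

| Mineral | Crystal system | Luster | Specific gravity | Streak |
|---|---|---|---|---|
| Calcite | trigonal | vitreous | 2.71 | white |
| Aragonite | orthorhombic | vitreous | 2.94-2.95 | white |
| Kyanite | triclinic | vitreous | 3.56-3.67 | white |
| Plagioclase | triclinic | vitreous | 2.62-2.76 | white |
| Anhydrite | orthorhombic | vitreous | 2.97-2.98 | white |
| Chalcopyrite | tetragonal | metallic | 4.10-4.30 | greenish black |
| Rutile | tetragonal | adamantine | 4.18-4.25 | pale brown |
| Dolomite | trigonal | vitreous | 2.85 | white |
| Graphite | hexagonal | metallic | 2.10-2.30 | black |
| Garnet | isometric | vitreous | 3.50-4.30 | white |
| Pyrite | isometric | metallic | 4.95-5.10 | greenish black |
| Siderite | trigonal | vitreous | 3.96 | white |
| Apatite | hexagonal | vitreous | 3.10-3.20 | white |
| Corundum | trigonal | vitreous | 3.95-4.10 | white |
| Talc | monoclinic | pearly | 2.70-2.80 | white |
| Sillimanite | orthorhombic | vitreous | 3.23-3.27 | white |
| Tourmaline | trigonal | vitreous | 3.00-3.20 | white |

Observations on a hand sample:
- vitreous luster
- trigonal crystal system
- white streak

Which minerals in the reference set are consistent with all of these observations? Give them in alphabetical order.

Calcite, Corundum, Dolomite, Siderite, Tourmaline

Vitreous luster is inconsistent with Chalcopyrite, Rutile, Graphite, Pyrite, Talc.
Trigonal crystal system — leaves Calcite, Dolomite, Siderite, Corundum, Tourmaline.
White streak — every remaining candidate is consistent.
The minerals that satisfy all observations are Calcite, Corundum, Dolomite, Siderite, Tourmaline.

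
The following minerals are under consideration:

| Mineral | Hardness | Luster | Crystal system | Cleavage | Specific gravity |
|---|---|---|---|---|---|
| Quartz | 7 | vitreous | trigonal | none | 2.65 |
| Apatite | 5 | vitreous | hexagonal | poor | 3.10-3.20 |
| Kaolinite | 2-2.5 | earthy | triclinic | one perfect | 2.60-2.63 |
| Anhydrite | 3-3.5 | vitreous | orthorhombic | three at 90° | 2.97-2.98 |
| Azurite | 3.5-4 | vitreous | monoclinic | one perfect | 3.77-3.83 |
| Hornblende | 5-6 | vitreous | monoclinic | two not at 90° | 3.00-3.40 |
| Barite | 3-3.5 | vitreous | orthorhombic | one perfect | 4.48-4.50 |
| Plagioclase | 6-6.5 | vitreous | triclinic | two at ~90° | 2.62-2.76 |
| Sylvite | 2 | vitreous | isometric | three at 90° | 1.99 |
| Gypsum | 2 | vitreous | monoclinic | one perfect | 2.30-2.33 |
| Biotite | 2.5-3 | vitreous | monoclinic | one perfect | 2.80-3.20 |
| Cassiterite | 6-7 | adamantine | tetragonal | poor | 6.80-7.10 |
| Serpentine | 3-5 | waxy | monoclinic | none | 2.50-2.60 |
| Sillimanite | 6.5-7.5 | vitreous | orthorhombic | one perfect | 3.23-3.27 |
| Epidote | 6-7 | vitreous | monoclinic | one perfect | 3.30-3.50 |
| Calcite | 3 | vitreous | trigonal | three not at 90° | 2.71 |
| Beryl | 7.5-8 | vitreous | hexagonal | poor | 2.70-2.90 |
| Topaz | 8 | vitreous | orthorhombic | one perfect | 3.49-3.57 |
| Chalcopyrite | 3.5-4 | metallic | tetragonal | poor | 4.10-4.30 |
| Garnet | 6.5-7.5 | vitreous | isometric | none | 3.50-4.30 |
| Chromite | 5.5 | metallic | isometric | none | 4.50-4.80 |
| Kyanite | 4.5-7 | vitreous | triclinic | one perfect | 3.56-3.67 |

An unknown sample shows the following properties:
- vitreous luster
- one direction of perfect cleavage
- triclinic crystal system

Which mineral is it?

Kyanite

Vitreous luster rules out Kaolinite, Cassiterite, Serpentine, Chalcopyrite, Chromite.
One direction of perfect cleavage — only Azurite, Barite, Gypsum, Biotite, Sillimanite, Epidote, Topaz, Kyanite remain.
Triclinic crystal system — Kyanite remains.
The only mineral consistent with every observation is Kyanite.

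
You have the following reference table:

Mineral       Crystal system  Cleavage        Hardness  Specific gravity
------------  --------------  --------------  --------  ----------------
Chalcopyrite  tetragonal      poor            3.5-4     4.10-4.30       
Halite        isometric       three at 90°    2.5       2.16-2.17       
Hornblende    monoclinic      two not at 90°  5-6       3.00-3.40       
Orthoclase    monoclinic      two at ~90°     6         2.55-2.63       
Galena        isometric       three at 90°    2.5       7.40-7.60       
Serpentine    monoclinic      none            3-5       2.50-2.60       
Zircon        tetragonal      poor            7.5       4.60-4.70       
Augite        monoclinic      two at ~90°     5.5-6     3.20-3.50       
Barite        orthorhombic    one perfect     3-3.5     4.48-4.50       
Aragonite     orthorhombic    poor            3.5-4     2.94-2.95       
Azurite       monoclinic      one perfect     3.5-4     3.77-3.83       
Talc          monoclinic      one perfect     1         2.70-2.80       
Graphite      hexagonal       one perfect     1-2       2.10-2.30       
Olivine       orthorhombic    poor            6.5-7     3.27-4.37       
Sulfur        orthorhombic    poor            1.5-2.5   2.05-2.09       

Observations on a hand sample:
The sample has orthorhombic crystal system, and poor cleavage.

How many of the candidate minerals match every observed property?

3

Orthorhombic crystal system: Barite, Aragonite, Olivine, Sulfur remain.
Poor cleavage eliminates Barite.
Remaining candidates: Aragonite, Olivine, Sulfur.
That is 3 minerals.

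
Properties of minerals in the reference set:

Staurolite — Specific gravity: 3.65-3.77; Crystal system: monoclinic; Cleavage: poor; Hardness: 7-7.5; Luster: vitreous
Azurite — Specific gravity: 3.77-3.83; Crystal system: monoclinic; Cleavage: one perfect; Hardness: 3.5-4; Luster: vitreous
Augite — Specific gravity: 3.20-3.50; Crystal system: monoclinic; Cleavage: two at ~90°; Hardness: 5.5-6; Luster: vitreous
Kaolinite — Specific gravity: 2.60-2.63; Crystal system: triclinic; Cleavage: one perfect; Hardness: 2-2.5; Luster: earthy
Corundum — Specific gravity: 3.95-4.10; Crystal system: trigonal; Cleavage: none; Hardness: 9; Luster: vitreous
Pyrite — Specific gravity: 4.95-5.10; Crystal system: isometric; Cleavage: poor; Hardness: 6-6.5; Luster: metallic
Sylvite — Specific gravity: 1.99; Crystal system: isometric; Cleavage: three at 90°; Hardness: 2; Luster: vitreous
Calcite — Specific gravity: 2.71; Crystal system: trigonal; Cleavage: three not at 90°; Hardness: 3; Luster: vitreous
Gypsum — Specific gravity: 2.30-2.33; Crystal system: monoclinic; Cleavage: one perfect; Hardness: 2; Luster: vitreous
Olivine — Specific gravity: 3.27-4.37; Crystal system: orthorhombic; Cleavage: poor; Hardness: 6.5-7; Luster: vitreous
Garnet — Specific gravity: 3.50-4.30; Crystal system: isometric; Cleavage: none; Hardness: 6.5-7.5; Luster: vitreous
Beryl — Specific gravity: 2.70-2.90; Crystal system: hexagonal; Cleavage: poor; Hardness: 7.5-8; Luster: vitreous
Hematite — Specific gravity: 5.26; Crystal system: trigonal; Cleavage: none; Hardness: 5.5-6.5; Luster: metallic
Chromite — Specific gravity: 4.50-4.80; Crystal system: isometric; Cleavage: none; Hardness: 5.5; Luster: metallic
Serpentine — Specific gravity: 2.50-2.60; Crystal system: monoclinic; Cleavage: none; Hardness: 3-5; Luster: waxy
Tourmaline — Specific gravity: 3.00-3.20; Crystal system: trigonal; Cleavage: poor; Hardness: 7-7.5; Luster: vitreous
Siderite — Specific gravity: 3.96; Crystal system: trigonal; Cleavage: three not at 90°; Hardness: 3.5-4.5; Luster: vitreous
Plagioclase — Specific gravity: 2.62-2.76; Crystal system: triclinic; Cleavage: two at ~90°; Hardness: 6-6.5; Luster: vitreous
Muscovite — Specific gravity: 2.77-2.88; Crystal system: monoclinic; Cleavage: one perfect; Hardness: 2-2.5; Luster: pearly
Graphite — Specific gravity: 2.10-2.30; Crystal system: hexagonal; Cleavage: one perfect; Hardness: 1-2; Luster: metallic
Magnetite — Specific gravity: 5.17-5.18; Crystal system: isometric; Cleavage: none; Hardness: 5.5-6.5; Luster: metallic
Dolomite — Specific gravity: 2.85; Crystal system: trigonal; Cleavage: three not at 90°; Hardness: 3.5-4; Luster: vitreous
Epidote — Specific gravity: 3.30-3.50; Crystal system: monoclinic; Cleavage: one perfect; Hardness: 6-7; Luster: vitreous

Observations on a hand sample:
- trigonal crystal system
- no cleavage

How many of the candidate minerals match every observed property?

Trigonal crystal system: narrows the field to Corundum, Calcite, Hematite, Tourmaline, Siderite, Dolomite.
No cleavage: leaves Corundum, Hematite.
The minerals that satisfy all observations are Corundum, Hematite.
That is 2 minerals.

2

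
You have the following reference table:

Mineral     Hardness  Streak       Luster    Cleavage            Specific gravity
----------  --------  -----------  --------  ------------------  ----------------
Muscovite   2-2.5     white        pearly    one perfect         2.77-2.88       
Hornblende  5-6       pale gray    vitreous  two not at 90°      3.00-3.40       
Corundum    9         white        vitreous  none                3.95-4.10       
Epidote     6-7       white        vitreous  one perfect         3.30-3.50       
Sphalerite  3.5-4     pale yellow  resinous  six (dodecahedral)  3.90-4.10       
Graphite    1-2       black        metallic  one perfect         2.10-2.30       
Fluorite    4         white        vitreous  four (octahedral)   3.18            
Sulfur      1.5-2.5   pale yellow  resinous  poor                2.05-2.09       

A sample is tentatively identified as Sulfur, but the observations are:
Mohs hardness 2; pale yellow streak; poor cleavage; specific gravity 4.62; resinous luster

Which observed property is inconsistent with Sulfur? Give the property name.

Mohs hardness 2: Sulfur has hardness 1.5-2.5 — within range.
Pale yellow streak: Sulfur has pale yellow streak — within range.
Poor cleavage: Sulfur has cleavage poor — within range.
Specific gravity 4.62: Sulfur has SG 2.05-2.09 — outside the reference range.
Resinous luster: Sulfur has resinous luster — within range.
Only the specific gravity is inconsistent.

specific gravity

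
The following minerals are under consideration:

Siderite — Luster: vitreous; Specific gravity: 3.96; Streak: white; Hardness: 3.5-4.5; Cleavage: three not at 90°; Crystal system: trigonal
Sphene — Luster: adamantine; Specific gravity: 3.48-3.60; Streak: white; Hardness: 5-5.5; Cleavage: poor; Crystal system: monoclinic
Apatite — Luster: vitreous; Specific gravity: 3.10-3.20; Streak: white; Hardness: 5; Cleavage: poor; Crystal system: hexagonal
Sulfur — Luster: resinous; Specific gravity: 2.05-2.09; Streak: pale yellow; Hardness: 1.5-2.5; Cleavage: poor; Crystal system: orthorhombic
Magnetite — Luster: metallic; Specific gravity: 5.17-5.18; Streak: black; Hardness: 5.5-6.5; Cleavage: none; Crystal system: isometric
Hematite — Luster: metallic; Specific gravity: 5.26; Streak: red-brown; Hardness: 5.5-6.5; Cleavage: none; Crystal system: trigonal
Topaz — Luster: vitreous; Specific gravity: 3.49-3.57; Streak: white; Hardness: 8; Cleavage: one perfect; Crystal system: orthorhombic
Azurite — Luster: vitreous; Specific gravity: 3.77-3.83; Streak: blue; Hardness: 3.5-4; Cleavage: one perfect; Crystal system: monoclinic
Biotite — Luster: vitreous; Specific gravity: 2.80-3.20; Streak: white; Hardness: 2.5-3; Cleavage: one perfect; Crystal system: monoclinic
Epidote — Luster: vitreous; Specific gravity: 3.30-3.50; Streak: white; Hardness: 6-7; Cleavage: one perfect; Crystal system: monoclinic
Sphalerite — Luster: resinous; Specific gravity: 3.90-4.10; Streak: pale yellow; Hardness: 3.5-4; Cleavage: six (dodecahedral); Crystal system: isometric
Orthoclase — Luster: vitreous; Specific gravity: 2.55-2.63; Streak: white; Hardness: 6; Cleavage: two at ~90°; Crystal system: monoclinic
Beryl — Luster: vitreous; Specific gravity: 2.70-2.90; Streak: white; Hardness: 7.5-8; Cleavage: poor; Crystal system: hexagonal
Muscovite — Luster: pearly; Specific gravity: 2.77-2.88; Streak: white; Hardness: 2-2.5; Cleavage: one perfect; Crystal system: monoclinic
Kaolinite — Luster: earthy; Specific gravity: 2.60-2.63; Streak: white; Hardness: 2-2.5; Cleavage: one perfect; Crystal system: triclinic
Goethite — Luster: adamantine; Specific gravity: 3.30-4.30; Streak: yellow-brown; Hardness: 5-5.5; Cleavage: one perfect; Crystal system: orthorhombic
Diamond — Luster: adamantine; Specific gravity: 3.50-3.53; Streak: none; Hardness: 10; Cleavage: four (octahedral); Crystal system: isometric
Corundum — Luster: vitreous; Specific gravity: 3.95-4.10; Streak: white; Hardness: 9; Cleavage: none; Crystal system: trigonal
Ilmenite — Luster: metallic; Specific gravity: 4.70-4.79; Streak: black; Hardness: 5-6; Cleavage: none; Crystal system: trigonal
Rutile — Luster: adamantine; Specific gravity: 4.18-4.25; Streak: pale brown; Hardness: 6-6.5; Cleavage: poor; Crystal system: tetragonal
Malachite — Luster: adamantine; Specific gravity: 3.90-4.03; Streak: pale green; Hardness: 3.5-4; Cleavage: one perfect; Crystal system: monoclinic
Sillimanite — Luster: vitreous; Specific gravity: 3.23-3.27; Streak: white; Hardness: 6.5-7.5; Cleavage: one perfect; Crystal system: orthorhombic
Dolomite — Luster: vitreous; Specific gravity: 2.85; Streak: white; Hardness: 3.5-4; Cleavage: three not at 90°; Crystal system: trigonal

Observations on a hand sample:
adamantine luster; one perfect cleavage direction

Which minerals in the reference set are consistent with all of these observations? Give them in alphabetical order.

Adamantine luster: narrows the field to Sphene, Goethite, Diamond, Rutile, Malachite.
One perfect cleavage direction: only Goethite, Malachite remain.
The minerals that satisfy all observations are Goethite, Malachite.

Goethite, Malachite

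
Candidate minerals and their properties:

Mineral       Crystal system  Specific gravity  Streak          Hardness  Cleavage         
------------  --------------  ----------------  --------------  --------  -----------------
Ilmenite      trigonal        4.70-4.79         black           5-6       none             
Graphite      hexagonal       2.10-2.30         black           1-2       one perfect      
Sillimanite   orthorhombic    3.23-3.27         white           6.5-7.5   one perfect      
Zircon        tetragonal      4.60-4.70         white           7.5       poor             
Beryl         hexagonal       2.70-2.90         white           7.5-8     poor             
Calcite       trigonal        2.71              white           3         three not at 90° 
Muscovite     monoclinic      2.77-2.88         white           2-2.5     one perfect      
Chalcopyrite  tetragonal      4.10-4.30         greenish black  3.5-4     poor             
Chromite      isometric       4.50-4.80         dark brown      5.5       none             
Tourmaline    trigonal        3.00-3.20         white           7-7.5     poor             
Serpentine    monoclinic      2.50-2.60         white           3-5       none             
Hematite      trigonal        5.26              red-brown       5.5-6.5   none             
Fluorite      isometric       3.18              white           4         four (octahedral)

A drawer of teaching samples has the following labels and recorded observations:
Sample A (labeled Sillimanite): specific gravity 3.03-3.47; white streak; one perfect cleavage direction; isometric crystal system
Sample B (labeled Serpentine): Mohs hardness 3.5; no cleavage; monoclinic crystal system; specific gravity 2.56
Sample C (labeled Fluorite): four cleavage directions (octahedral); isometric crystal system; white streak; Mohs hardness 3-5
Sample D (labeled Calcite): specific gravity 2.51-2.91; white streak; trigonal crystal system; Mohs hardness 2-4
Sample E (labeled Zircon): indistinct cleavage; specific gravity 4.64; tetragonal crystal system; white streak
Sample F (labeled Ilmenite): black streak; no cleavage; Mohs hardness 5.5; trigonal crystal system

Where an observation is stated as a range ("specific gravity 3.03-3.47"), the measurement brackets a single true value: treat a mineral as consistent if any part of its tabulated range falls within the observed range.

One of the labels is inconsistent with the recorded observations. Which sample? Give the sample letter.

A

Sample A: isometric crystal system is outside the reference for Sillimanite (orthorhombic system) — mislabeled.
Sample B: observations are consistent with Serpentine.
Sample C: observations are consistent with Fluorite.
Sample D: observations are consistent with Calcite.
Sample E: observations are consistent with Zircon.
Sample F: observations are consistent with Ilmenite.
The mislabeled specimen is A.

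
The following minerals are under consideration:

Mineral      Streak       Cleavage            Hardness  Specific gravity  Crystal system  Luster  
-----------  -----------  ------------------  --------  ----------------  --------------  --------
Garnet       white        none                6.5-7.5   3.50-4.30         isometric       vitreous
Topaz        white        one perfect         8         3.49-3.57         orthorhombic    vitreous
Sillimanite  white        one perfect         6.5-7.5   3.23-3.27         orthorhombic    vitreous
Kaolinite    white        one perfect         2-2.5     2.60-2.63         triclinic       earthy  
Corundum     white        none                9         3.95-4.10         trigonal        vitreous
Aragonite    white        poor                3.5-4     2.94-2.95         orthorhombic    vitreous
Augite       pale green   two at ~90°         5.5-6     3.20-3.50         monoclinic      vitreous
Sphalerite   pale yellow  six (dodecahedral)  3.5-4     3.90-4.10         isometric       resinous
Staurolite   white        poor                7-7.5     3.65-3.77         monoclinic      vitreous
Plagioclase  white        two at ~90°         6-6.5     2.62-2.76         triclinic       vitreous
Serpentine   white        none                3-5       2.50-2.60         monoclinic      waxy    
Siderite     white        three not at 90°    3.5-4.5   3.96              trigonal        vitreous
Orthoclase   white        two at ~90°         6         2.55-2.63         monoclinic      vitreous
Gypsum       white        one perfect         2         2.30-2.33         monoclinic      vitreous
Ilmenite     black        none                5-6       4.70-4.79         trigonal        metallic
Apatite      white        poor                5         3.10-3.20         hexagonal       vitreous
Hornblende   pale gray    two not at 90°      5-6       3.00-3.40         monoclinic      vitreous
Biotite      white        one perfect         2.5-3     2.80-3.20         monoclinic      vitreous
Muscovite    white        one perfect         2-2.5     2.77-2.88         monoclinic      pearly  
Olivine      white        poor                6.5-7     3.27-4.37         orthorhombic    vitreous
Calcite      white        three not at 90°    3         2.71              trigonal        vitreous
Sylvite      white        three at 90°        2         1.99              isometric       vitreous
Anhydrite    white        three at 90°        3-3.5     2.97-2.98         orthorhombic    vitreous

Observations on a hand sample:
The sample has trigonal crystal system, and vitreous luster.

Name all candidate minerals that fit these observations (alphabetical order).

Trigonal crystal system — narrows the field to Corundum, Siderite, Ilmenite, Calcite.
Vitreous luster rules out Ilmenite.
Remaining candidates: Calcite, Corundum, Siderite.

Calcite, Corundum, Siderite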